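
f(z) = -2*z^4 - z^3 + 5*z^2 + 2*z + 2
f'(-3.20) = 201.42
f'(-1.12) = -1.72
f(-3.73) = -271.14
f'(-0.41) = -2.05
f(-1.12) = 4.29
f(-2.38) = -25.13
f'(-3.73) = 338.12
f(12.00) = -42454.00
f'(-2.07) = 39.40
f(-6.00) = -2206.00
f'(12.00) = -14134.00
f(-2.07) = -8.57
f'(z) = -8*z^3 - 3*z^2 + 10*z + 2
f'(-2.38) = 69.06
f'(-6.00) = 1562.00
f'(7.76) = -3839.36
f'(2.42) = -104.75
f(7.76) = -7401.00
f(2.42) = -46.65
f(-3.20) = -130.15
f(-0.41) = 2.03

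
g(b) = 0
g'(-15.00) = 0.00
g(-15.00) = 0.00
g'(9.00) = 0.00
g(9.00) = 0.00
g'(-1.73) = 0.00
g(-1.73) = 0.00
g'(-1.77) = 0.00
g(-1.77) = 0.00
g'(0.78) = 0.00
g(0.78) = 0.00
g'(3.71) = 0.00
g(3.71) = 0.00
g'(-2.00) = 0.00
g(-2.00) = 0.00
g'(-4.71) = 0.00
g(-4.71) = 0.00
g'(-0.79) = 0.00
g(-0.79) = 0.00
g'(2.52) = 0.00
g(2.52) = 0.00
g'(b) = 0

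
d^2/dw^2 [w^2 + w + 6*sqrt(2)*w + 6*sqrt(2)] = 2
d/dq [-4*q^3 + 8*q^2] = 4*q*(4 - 3*q)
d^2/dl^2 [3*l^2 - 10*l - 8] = 6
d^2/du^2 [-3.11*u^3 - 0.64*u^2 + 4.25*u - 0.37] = -18.66*u - 1.28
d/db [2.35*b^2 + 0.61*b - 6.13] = 4.7*b + 0.61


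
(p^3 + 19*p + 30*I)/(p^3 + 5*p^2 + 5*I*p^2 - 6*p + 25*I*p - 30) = (p - 5*I)/(p + 5)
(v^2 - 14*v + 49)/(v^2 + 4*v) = (v^2 - 14*v + 49)/(v*(v + 4))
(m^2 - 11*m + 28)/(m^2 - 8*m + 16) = (m - 7)/(m - 4)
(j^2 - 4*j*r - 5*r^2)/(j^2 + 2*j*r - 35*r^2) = (j + r)/(j + 7*r)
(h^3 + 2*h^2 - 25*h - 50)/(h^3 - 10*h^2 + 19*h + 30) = (h^2 + 7*h + 10)/(h^2 - 5*h - 6)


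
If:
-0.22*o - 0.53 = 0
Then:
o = -2.41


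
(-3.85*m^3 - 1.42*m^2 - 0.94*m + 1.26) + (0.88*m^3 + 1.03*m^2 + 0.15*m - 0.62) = -2.97*m^3 - 0.39*m^2 - 0.79*m + 0.64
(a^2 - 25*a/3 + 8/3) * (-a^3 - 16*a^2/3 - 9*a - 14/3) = -a^5 + 3*a^4 + 295*a^3/9 + 505*a^2/9 + 134*a/9 - 112/9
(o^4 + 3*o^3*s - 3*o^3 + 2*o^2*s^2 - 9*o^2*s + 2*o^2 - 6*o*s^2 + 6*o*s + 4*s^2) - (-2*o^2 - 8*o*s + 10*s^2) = o^4 + 3*o^3*s - 3*o^3 + 2*o^2*s^2 - 9*o^2*s + 4*o^2 - 6*o*s^2 + 14*o*s - 6*s^2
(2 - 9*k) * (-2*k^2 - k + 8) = 18*k^3 + 5*k^2 - 74*k + 16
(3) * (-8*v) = -24*v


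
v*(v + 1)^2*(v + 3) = v^4 + 5*v^3 + 7*v^2 + 3*v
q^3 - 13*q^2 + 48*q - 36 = (q - 6)^2*(q - 1)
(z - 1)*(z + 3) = z^2 + 2*z - 3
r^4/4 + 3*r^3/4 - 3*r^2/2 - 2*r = r*(r/4 + 1)*(r - 2)*(r + 1)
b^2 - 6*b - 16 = (b - 8)*(b + 2)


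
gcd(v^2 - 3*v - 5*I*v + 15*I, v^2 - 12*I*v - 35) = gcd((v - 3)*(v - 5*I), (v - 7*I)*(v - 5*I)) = v - 5*I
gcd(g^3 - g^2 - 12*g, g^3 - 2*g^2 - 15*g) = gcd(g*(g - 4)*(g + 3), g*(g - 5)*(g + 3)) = g^2 + 3*g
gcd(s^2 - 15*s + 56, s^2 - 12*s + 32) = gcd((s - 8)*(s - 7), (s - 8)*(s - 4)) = s - 8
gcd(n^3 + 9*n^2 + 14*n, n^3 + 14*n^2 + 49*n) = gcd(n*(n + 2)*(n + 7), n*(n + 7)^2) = n^2 + 7*n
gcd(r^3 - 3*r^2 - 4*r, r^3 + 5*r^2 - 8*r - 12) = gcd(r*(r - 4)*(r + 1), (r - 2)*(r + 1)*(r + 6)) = r + 1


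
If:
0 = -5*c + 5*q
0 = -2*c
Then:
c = 0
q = 0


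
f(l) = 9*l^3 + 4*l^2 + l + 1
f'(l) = 27*l^2 + 8*l + 1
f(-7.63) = -3771.52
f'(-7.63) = 1511.82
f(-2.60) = -132.74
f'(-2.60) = 162.72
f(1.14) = 20.67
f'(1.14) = 45.21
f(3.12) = 316.40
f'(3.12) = 288.79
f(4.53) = 924.25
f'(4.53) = 591.30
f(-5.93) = -1741.02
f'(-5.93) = 903.01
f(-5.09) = -1087.31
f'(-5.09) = 659.80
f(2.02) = 93.52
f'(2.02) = 127.33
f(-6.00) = -1805.00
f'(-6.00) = 925.00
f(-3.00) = -209.00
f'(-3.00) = 220.00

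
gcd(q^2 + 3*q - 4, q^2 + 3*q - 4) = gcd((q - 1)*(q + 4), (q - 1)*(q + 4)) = q^2 + 3*q - 4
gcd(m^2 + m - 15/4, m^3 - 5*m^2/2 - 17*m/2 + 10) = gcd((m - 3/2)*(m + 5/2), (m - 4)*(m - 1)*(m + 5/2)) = m + 5/2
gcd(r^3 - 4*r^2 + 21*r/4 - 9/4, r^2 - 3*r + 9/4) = r^2 - 3*r + 9/4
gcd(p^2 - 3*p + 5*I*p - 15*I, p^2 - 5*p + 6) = p - 3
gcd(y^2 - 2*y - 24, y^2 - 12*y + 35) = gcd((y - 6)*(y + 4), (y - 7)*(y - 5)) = 1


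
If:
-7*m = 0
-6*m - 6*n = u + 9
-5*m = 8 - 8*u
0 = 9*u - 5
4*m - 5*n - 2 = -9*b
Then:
No Solution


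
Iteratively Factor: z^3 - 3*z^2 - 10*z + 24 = (z - 2)*(z^2 - z - 12) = (z - 2)*(z + 3)*(z - 4)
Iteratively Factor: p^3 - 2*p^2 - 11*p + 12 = (p + 3)*(p^2 - 5*p + 4) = (p - 1)*(p + 3)*(p - 4)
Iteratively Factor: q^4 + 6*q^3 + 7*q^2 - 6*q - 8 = (q + 2)*(q^3 + 4*q^2 - q - 4) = (q + 1)*(q + 2)*(q^2 + 3*q - 4) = (q - 1)*(q + 1)*(q + 2)*(q + 4)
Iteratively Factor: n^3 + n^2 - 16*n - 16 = (n + 1)*(n^2 - 16) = (n + 1)*(n + 4)*(n - 4)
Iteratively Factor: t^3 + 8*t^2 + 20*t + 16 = (t + 2)*(t^2 + 6*t + 8) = (t + 2)*(t + 4)*(t + 2)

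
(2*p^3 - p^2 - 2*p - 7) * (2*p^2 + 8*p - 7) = 4*p^5 + 14*p^4 - 26*p^3 - 23*p^2 - 42*p + 49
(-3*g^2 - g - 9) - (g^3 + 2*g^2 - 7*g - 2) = -g^3 - 5*g^2 + 6*g - 7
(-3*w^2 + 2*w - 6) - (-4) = -3*w^2 + 2*w - 2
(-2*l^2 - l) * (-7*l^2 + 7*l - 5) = 14*l^4 - 7*l^3 + 3*l^2 + 5*l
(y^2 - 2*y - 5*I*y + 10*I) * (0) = 0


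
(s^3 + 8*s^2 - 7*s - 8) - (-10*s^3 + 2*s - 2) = 11*s^3 + 8*s^2 - 9*s - 6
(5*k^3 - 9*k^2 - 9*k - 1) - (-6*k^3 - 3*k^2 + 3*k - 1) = 11*k^3 - 6*k^2 - 12*k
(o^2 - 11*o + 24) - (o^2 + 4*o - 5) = 29 - 15*o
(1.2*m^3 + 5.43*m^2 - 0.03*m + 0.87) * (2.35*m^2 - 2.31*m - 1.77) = 2.82*m^5 + 9.9885*m^4 - 14.7378*m^3 - 7.4973*m^2 - 1.9566*m - 1.5399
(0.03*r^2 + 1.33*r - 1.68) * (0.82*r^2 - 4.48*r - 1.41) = 0.0246*r^4 + 0.9562*r^3 - 7.3783*r^2 + 5.6511*r + 2.3688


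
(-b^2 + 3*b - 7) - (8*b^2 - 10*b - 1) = -9*b^2 + 13*b - 6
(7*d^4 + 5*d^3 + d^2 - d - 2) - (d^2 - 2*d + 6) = 7*d^4 + 5*d^3 + d - 8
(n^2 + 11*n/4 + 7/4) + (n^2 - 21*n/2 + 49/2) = 2*n^2 - 31*n/4 + 105/4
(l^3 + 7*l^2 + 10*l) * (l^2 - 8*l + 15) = l^5 - l^4 - 31*l^3 + 25*l^2 + 150*l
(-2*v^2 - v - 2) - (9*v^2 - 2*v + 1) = -11*v^2 + v - 3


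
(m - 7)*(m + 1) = m^2 - 6*m - 7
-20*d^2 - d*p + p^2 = (-5*d + p)*(4*d + p)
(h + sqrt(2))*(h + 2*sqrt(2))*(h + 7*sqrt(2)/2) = h^3 + 13*sqrt(2)*h^2/2 + 25*h + 14*sqrt(2)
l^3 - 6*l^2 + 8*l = l*(l - 4)*(l - 2)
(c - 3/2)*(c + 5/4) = c^2 - c/4 - 15/8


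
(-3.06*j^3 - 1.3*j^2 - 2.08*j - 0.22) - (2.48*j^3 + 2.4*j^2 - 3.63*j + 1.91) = -5.54*j^3 - 3.7*j^2 + 1.55*j - 2.13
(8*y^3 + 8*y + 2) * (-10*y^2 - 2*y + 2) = -80*y^5 - 16*y^4 - 64*y^3 - 36*y^2 + 12*y + 4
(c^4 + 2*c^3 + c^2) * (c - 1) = c^5 + c^4 - c^3 - c^2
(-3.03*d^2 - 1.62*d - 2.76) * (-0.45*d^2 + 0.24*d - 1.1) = 1.3635*d^4 + 0.00180000000000013*d^3 + 4.1862*d^2 + 1.1196*d + 3.036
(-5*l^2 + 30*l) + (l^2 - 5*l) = -4*l^2 + 25*l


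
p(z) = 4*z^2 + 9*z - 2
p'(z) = 8*z + 9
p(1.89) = 29.30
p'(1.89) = 24.12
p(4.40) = 115.04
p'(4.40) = 44.20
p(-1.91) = -4.60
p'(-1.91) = -6.28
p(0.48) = 3.24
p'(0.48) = 12.84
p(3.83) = 91.15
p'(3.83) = 39.64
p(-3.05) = 7.76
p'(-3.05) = -15.40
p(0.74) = 6.85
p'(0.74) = 14.92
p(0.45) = 2.86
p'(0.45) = 12.60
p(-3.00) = 7.00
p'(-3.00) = -15.00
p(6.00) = 196.00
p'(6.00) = 57.00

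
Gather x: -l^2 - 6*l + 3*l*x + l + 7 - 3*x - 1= -l^2 - 5*l + x*(3*l - 3) + 6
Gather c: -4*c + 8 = 8 - 4*c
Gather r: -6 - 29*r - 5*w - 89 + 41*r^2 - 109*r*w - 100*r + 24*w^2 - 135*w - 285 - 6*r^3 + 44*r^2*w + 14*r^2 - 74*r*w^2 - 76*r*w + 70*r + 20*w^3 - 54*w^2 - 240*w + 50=-6*r^3 + r^2*(44*w + 55) + r*(-74*w^2 - 185*w - 59) + 20*w^3 - 30*w^2 - 380*w - 330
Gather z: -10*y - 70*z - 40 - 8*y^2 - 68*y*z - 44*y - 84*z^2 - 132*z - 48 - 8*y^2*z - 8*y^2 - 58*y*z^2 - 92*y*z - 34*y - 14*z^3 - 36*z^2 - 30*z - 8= -16*y^2 - 88*y - 14*z^3 + z^2*(-58*y - 120) + z*(-8*y^2 - 160*y - 232) - 96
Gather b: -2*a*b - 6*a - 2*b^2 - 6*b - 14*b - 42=-6*a - 2*b^2 + b*(-2*a - 20) - 42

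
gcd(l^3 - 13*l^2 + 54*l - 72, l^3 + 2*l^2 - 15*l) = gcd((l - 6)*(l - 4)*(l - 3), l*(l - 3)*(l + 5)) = l - 3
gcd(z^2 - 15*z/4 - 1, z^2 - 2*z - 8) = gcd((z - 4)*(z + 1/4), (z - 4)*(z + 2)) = z - 4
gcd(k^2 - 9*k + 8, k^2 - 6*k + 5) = k - 1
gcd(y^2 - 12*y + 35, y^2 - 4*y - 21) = y - 7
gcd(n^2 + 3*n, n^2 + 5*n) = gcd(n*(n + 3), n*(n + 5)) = n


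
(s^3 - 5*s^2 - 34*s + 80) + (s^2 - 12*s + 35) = s^3 - 4*s^2 - 46*s + 115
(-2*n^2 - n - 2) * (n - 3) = -2*n^3 + 5*n^2 + n + 6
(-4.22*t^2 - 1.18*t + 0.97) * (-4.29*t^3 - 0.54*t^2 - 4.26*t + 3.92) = 18.1038*t^5 + 7.341*t^4 + 14.4531*t^3 - 12.0394*t^2 - 8.7578*t + 3.8024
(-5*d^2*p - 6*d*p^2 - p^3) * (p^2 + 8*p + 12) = -5*d^2*p^3 - 40*d^2*p^2 - 60*d^2*p - 6*d*p^4 - 48*d*p^3 - 72*d*p^2 - p^5 - 8*p^4 - 12*p^3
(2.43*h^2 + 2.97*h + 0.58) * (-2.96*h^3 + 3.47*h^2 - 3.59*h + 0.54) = -7.1928*h^5 - 0.3591*h^4 - 0.134599999999999*h^3 - 7.3375*h^2 - 0.4784*h + 0.3132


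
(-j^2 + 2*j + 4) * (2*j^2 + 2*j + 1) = -2*j^4 + 2*j^3 + 11*j^2 + 10*j + 4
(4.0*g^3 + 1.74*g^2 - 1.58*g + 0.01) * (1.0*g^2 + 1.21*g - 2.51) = 4.0*g^5 + 6.58*g^4 - 9.5146*g^3 - 6.2692*g^2 + 3.9779*g - 0.0251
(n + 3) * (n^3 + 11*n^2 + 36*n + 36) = n^4 + 14*n^3 + 69*n^2 + 144*n + 108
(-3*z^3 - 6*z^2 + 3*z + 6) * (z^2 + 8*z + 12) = -3*z^5 - 30*z^4 - 81*z^3 - 42*z^2 + 84*z + 72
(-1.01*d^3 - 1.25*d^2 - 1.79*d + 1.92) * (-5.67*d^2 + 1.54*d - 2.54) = 5.7267*d^5 + 5.5321*d^4 + 10.7897*d^3 - 10.468*d^2 + 7.5034*d - 4.8768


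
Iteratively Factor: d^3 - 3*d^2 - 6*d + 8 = (d + 2)*(d^2 - 5*d + 4) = (d - 4)*(d + 2)*(d - 1)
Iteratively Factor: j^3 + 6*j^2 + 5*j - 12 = (j + 4)*(j^2 + 2*j - 3) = (j - 1)*(j + 4)*(j + 3)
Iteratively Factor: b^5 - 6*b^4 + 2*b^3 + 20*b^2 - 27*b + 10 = (b - 1)*(b^4 - 5*b^3 - 3*b^2 + 17*b - 10) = (b - 1)^2*(b^3 - 4*b^2 - 7*b + 10) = (b - 1)^2*(b + 2)*(b^2 - 6*b + 5) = (b - 5)*(b - 1)^2*(b + 2)*(b - 1)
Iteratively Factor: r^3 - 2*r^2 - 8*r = (r)*(r^2 - 2*r - 8) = r*(r + 2)*(r - 4)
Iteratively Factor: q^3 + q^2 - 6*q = (q)*(q^2 + q - 6) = q*(q + 3)*(q - 2)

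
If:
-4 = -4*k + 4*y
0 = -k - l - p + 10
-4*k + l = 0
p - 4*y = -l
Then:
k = 14/5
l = 56/5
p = -4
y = 9/5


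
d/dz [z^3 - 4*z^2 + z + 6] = 3*z^2 - 8*z + 1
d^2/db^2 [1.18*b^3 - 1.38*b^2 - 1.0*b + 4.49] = 7.08*b - 2.76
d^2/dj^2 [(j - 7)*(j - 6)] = 2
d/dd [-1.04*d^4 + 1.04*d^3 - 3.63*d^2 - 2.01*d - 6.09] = -4.16*d^3 + 3.12*d^2 - 7.26*d - 2.01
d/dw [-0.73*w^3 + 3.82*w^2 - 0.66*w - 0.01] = -2.19*w^2 + 7.64*w - 0.66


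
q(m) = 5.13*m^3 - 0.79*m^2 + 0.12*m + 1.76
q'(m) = 15.39*m^2 - 1.58*m + 0.12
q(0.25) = 1.82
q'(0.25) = 0.69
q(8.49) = 3085.19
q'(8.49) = 1096.02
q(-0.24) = 1.61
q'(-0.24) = 1.39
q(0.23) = 1.81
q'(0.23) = 0.57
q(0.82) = 4.16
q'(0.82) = 9.17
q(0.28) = 1.84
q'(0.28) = 0.88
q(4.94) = 601.51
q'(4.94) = 367.89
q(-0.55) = 0.60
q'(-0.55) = 5.64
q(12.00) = 8754.08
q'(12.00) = 2197.32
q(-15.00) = -17491.54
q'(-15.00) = 3486.57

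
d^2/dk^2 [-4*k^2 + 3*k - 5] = -8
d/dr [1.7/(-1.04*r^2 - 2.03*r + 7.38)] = (3.536*r + 3.451)/(1.04*r^2 + 2.03*r - 7.38)^2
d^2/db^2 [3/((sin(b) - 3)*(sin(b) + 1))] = (-18*sin(b) - 12*cos(b)^2 + 54)*cos(b)^2/((sin(b) - 3)^3*(sin(b) + 1)^3)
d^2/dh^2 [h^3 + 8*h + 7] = 6*h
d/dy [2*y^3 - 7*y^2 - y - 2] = 6*y^2 - 14*y - 1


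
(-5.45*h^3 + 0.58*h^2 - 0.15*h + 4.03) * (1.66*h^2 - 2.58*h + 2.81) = -9.047*h^5 + 15.0238*h^4 - 17.0599*h^3 + 8.7066*h^2 - 10.8189*h + 11.3243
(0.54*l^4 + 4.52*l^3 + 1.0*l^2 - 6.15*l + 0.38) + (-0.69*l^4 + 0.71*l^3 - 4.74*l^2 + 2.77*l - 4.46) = -0.15*l^4 + 5.23*l^3 - 3.74*l^2 - 3.38*l - 4.08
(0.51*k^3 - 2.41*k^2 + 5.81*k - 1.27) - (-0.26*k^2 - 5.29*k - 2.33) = 0.51*k^3 - 2.15*k^2 + 11.1*k + 1.06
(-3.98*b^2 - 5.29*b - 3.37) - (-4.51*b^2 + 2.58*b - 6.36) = 0.53*b^2 - 7.87*b + 2.99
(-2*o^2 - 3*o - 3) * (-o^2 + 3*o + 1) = 2*o^4 - 3*o^3 - 8*o^2 - 12*o - 3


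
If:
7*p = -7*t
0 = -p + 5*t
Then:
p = 0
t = 0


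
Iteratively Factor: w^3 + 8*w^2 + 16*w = (w)*(w^2 + 8*w + 16) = w*(w + 4)*(w + 4)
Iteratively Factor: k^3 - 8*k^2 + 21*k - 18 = (k - 3)*(k^2 - 5*k + 6) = (k - 3)^2*(k - 2)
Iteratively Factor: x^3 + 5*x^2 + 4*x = (x + 4)*(x^2 + x) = x*(x + 4)*(x + 1)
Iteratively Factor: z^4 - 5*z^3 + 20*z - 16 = (z + 2)*(z^3 - 7*z^2 + 14*z - 8) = (z - 1)*(z + 2)*(z^2 - 6*z + 8) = (z - 4)*(z - 1)*(z + 2)*(z - 2)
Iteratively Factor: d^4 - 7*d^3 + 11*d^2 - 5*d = (d - 1)*(d^3 - 6*d^2 + 5*d) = d*(d - 1)*(d^2 - 6*d + 5) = d*(d - 5)*(d - 1)*(d - 1)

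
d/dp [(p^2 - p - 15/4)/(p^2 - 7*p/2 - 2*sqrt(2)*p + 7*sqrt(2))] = (4*(2*p - 1)*(2*p^2 - 7*p - 4*sqrt(2)*p + 14*sqrt(2)) - (-4*p + 4*sqrt(2) + 7)*(-4*p^2 + 4*p + 15))/(2*(2*p^2 - 7*p - 4*sqrt(2)*p + 14*sqrt(2))^2)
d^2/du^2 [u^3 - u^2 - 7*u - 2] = 6*u - 2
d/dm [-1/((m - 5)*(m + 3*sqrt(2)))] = (2*m - 5 + 3*sqrt(2))/((m - 5)^2*(m + 3*sqrt(2))^2)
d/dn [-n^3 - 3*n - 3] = -3*n^2 - 3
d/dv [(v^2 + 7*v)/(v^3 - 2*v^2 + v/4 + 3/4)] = 4*(-4*v^4 - 56*v^3 + 57*v^2 + 6*v + 21)/(16*v^6 - 64*v^5 + 72*v^4 + 8*v^3 - 47*v^2 + 6*v + 9)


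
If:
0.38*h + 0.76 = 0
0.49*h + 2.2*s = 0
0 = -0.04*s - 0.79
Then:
No Solution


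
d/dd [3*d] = 3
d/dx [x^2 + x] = 2*x + 1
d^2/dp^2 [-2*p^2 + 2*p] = -4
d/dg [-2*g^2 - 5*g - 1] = -4*g - 5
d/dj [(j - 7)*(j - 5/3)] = 2*j - 26/3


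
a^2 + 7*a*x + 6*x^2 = (a + x)*(a + 6*x)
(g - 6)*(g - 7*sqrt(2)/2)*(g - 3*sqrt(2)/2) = g^3 - 5*sqrt(2)*g^2 - 6*g^2 + 21*g/2 + 30*sqrt(2)*g - 63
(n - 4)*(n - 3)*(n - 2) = n^3 - 9*n^2 + 26*n - 24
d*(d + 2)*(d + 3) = d^3 + 5*d^2 + 6*d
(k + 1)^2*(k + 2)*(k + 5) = k^4 + 9*k^3 + 25*k^2 + 27*k + 10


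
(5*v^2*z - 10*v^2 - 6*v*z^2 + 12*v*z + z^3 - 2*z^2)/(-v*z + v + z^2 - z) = (-5*v*z + 10*v + z^2 - 2*z)/(z - 1)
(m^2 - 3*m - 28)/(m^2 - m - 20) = (m - 7)/(m - 5)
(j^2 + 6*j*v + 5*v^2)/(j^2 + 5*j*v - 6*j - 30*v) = (j + v)/(j - 6)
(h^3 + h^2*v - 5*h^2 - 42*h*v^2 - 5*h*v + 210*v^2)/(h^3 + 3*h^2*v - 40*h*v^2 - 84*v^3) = (h - 5)/(h + 2*v)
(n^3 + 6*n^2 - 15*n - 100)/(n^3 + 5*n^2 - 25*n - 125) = (n - 4)/(n - 5)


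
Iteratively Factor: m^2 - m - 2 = (m - 2)*(m + 1)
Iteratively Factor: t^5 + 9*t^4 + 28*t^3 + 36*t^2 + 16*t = (t + 2)*(t^4 + 7*t^3 + 14*t^2 + 8*t) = (t + 2)^2*(t^3 + 5*t^2 + 4*t) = (t + 1)*(t + 2)^2*(t^2 + 4*t) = t*(t + 1)*(t + 2)^2*(t + 4)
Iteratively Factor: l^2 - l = (l - 1)*(l)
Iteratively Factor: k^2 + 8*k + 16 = (k + 4)*(k + 4)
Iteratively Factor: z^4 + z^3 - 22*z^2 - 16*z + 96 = (z - 2)*(z^3 + 3*z^2 - 16*z - 48) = (z - 2)*(z + 3)*(z^2 - 16) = (z - 2)*(z + 3)*(z + 4)*(z - 4)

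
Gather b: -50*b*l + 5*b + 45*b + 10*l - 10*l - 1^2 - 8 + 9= b*(50 - 50*l)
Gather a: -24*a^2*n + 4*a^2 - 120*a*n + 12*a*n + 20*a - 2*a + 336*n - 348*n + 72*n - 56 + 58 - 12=a^2*(4 - 24*n) + a*(18 - 108*n) + 60*n - 10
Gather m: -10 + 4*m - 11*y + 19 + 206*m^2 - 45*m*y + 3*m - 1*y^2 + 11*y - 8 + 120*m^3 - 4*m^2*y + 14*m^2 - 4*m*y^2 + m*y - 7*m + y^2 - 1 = 120*m^3 + m^2*(220 - 4*y) + m*(-4*y^2 - 44*y)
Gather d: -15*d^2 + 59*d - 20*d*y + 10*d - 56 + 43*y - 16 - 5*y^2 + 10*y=-15*d^2 + d*(69 - 20*y) - 5*y^2 + 53*y - 72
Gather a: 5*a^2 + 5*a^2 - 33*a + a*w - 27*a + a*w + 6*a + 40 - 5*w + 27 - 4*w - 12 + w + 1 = 10*a^2 + a*(2*w - 54) - 8*w + 56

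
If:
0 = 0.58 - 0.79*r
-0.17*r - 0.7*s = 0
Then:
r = 0.73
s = -0.18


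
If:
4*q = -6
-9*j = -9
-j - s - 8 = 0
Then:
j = 1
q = -3/2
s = -9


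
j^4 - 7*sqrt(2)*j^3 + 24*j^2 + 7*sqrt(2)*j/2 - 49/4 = (j - 7*sqrt(2)/2)^2*(j - sqrt(2)/2)*(j + sqrt(2)/2)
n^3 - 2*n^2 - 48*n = n*(n - 8)*(n + 6)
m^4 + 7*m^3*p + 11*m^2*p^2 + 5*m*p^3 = m*(m + p)^2*(m + 5*p)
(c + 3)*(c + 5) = c^2 + 8*c + 15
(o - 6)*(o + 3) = o^2 - 3*o - 18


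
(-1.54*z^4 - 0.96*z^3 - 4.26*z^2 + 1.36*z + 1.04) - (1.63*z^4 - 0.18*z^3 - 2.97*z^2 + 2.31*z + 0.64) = -3.17*z^4 - 0.78*z^3 - 1.29*z^2 - 0.95*z + 0.4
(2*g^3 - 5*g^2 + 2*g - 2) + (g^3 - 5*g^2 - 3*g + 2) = 3*g^3 - 10*g^2 - g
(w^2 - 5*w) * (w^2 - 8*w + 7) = w^4 - 13*w^3 + 47*w^2 - 35*w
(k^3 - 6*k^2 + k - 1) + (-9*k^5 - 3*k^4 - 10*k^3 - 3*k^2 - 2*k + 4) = -9*k^5 - 3*k^4 - 9*k^3 - 9*k^2 - k + 3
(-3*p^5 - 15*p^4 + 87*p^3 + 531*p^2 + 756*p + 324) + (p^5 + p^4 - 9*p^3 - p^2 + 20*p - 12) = -2*p^5 - 14*p^4 + 78*p^3 + 530*p^2 + 776*p + 312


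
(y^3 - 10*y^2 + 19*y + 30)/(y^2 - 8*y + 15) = (y^2 - 5*y - 6)/(y - 3)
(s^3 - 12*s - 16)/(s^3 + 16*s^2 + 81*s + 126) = (s^3 - 12*s - 16)/(s^3 + 16*s^2 + 81*s + 126)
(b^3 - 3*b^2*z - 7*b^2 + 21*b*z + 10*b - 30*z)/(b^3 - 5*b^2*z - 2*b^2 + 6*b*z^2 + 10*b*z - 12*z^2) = (5 - b)/(-b + 2*z)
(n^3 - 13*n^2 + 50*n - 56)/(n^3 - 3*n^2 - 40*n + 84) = (n - 4)/(n + 6)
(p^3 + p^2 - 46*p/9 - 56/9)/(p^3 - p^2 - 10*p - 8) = (p^2 - p - 28/9)/(p^2 - 3*p - 4)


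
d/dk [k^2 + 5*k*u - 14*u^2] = 2*k + 5*u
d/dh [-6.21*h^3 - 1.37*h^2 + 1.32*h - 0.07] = -18.63*h^2 - 2.74*h + 1.32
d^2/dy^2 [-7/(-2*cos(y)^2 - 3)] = 28*(-4*sin(y)^4 - 4*sin(y)^2 + 5)/(cos(2*y) + 4)^3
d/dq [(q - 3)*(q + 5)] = 2*q + 2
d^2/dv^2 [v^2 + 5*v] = 2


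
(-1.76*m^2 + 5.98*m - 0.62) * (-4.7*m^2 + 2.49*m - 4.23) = 8.272*m^4 - 32.4884*m^3 + 25.249*m^2 - 26.8392*m + 2.6226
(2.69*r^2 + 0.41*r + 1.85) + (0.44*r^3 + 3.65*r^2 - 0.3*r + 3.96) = 0.44*r^3 + 6.34*r^2 + 0.11*r + 5.81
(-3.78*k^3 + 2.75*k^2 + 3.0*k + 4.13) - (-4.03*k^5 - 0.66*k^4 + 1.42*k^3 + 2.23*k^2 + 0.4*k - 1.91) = 4.03*k^5 + 0.66*k^4 - 5.2*k^3 + 0.52*k^2 + 2.6*k + 6.04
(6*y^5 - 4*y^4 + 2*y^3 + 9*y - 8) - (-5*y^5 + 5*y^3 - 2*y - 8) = 11*y^5 - 4*y^4 - 3*y^3 + 11*y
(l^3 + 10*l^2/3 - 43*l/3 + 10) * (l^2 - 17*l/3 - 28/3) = l^5 - 7*l^4/3 - 383*l^3/9 + 541*l^2/9 + 694*l/9 - 280/3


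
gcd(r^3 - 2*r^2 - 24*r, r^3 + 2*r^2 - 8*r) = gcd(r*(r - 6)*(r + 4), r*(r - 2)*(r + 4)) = r^2 + 4*r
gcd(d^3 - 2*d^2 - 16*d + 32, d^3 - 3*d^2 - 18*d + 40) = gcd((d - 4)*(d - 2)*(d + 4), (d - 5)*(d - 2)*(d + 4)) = d^2 + 2*d - 8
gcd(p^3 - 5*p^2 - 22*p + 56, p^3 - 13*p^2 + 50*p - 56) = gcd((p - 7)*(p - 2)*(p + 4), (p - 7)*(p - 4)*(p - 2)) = p^2 - 9*p + 14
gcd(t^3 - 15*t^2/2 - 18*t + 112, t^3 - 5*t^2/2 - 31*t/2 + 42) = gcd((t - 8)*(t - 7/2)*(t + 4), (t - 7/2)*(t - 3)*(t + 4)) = t^2 + t/2 - 14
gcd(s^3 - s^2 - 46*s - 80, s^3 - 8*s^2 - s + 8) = s - 8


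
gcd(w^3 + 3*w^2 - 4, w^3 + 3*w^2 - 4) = w^3 + 3*w^2 - 4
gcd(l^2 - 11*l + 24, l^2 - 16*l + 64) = l - 8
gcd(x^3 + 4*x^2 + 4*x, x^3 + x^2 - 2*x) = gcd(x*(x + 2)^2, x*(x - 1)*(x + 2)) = x^2 + 2*x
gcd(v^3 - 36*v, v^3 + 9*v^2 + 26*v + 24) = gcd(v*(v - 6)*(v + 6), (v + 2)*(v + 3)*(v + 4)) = 1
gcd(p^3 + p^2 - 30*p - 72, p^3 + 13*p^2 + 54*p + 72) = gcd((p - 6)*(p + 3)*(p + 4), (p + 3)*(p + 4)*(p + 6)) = p^2 + 7*p + 12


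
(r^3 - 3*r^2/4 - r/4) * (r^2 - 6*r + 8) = r^5 - 27*r^4/4 + 49*r^3/4 - 9*r^2/2 - 2*r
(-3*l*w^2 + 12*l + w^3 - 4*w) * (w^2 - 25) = -3*l*w^4 + 87*l*w^2 - 300*l + w^5 - 29*w^3 + 100*w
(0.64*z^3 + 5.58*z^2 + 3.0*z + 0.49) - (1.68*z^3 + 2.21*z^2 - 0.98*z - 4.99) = -1.04*z^3 + 3.37*z^2 + 3.98*z + 5.48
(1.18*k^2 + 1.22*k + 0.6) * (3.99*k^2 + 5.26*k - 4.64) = 4.7082*k^4 + 11.0746*k^3 + 3.336*k^2 - 2.5048*k - 2.784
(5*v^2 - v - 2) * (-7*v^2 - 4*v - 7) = -35*v^4 - 13*v^3 - 17*v^2 + 15*v + 14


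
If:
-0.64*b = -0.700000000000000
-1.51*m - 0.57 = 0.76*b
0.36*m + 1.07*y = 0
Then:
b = 1.09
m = -0.93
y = 0.31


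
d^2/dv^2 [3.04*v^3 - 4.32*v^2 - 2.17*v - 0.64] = 18.24*v - 8.64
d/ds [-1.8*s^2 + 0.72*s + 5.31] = 0.72 - 3.6*s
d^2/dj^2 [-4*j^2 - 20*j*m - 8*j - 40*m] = -8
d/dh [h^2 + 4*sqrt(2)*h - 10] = 2*h + 4*sqrt(2)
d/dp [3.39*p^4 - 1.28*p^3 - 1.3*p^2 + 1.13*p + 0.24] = 13.56*p^3 - 3.84*p^2 - 2.6*p + 1.13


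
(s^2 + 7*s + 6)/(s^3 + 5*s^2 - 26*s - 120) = (s + 1)/(s^2 - s - 20)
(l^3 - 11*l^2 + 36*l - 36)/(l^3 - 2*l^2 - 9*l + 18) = (l - 6)/(l + 3)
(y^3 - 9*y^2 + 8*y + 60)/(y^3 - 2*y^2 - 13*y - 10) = (y - 6)/(y + 1)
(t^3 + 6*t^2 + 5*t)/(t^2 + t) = t + 5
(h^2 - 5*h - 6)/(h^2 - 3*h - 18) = (h + 1)/(h + 3)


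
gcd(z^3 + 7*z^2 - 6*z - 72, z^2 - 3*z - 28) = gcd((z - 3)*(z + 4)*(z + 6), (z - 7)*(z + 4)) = z + 4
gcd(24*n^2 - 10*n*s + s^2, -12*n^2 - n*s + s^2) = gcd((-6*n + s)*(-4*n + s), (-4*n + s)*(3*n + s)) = -4*n + s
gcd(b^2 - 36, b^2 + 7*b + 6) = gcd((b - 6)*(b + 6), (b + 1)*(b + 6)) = b + 6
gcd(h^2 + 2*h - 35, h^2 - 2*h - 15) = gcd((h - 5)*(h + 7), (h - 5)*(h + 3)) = h - 5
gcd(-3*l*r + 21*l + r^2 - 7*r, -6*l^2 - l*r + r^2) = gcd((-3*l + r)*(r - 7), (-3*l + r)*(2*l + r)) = -3*l + r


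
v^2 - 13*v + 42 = (v - 7)*(v - 6)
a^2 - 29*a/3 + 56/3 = (a - 7)*(a - 8/3)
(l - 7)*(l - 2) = l^2 - 9*l + 14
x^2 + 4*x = x*(x + 4)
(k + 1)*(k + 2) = k^2 + 3*k + 2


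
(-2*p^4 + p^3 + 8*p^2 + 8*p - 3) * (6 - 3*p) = 6*p^5 - 15*p^4 - 18*p^3 + 24*p^2 + 57*p - 18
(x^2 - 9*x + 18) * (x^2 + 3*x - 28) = x^4 - 6*x^3 - 37*x^2 + 306*x - 504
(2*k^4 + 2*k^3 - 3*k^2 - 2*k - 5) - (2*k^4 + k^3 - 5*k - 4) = k^3 - 3*k^2 + 3*k - 1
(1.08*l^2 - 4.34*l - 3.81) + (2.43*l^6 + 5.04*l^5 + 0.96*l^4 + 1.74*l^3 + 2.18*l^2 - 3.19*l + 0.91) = 2.43*l^6 + 5.04*l^5 + 0.96*l^4 + 1.74*l^3 + 3.26*l^2 - 7.53*l - 2.9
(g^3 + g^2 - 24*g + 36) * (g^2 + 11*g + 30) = g^5 + 12*g^4 + 17*g^3 - 198*g^2 - 324*g + 1080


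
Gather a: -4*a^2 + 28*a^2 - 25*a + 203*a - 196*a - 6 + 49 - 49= 24*a^2 - 18*a - 6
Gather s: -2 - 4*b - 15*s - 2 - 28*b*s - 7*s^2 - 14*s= -4*b - 7*s^2 + s*(-28*b - 29) - 4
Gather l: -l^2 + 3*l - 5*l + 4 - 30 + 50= -l^2 - 2*l + 24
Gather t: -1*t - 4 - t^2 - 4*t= -t^2 - 5*t - 4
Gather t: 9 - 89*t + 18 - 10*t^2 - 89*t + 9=-10*t^2 - 178*t + 36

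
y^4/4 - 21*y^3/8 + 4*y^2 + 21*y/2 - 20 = (y/4 + 1/2)*(y - 8)*(y - 5/2)*(y - 2)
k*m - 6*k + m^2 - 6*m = (k + m)*(m - 6)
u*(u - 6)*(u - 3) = u^3 - 9*u^2 + 18*u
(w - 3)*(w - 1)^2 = w^3 - 5*w^2 + 7*w - 3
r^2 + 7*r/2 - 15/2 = (r - 3/2)*(r + 5)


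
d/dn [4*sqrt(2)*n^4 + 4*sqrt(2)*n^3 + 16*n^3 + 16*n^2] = 4*n*(4*sqrt(2)*n^2 + 3*sqrt(2)*n + 12*n + 8)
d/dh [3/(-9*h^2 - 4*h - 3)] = 6*(9*h + 2)/(9*h^2 + 4*h + 3)^2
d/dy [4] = 0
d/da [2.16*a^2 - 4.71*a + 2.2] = 4.32*a - 4.71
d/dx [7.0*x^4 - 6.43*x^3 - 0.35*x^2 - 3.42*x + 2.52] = 28.0*x^3 - 19.29*x^2 - 0.7*x - 3.42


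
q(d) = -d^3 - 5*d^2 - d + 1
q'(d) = -3*d^2 - 10*d - 1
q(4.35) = -180.28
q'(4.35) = -101.27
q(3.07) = -78.13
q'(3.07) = -59.97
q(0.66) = -2.13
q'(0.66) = -8.91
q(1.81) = -23.12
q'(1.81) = -28.93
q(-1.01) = -2.06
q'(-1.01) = 6.04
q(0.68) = -2.31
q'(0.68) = -9.19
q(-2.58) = -12.53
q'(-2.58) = 4.83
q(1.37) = -12.33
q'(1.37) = -20.33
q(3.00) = -74.00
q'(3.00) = -58.00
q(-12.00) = 1021.00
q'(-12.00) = -313.00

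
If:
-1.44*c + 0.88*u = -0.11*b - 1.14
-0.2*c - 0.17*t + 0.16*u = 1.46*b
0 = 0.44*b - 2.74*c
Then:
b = 7.25827814569536*u + 9.40276941601445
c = 1.16556291390728*u + 1.50993377483444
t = -62.7658745617452*u - 82.5295888373411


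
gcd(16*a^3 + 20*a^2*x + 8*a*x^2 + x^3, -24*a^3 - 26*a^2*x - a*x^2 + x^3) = 4*a + x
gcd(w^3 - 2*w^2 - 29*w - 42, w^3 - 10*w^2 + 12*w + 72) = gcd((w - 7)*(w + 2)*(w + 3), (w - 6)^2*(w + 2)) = w + 2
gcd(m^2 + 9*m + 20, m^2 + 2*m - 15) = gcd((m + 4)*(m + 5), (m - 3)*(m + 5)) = m + 5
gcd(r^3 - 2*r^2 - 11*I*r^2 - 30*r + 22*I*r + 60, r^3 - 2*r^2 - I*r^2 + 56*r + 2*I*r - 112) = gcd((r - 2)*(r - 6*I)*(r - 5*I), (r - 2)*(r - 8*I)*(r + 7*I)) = r - 2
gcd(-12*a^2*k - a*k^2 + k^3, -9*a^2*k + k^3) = 3*a*k + k^2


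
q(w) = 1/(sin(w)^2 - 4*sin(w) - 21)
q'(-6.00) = 0.01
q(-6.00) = -0.05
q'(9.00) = -0.00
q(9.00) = -0.04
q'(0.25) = 0.01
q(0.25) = -0.05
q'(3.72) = -0.01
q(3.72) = -0.05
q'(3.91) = -0.01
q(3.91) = -0.06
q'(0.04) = 0.01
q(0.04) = -0.05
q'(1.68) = -0.00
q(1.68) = -0.04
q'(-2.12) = -0.01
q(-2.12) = -0.06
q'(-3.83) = -0.00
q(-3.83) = -0.04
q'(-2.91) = -0.01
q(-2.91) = -0.05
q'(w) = (-2*sin(w)*cos(w) + 4*cos(w))/(sin(w)^2 - 4*sin(w) - 21)^2 = 2*(2 - sin(w))*cos(w)/((sin(w) - 7)^2*(sin(w) + 3)^2)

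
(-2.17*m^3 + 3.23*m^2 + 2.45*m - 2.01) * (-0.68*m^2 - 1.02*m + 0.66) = 1.4756*m^5 + 0.0169999999999999*m^4 - 6.3928*m^3 + 0.9996*m^2 + 3.6672*m - 1.3266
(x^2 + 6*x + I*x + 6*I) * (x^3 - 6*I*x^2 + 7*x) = x^5 + 6*x^4 - 5*I*x^4 + 13*x^3 - 30*I*x^3 + 78*x^2 + 7*I*x^2 + 42*I*x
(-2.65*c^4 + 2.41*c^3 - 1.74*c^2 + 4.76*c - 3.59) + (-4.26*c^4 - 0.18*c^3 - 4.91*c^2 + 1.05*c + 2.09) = -6.91*c^4 + 2.23*c^3 - 6.65*c^2 + 5.81*c - 1.5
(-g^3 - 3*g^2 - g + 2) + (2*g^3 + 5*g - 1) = g^3 - 3*g^2 + 4*g + 1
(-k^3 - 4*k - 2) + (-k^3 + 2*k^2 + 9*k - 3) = -2*k^3 + 2*k^2 + 5*k - 5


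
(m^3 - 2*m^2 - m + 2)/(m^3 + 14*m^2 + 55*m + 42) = (m^2 - 3*m + 2)/(m^2 + 13*m + 42)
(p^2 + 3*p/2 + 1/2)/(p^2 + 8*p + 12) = (2*p^2 + 3*p + 1)/(2*(p^2 + 8*p + 12))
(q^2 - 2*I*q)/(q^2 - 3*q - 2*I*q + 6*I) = q/(q - 3)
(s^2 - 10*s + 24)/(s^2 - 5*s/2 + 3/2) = 2*(s^2 - 10*s + 24)/(2*s^2 - 5*s + 3)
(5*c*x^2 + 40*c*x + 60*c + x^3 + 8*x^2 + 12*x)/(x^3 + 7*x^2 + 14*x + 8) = (5*c*x + 30*c + x^2 + 6*x)/(x^2 + 5*x + 4)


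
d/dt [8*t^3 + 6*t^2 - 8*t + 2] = 24*t^2 + 12*t - 8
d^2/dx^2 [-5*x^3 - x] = -30*x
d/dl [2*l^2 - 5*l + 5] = 4*l - 5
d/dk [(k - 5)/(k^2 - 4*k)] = (-k^2 + 10*k - 20)/(k^2*(k^2 - 8*k + 16))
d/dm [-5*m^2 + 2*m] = 2 - 10*m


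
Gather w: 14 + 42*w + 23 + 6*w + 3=48*w + 40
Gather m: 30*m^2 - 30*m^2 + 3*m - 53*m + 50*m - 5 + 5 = 0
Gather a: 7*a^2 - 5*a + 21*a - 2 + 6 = 7*a^2 + 16*a + 4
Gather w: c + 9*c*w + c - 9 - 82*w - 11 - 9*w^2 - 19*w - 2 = 2*c - 9*w^2 + w*(9*c - 101) - 22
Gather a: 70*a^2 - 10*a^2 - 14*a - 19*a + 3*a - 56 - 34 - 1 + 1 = 60*a^2 - 30*a - 90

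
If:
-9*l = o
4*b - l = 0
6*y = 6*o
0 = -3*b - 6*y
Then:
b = 0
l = 0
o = 0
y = 0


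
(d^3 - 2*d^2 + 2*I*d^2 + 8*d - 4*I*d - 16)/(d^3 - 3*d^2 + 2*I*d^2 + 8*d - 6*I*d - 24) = (d - 2)/(d - 3)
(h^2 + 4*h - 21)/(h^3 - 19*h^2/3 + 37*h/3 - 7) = 3*(h + 7)/(3*h^2 - 10*h + 7)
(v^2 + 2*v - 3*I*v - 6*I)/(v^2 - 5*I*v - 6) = (v + 2)/(v - 2*I)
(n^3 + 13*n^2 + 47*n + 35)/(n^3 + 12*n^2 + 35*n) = (n + 1)/n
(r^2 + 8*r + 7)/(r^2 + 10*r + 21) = (r + 1)/(r + 3)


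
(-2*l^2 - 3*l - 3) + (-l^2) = -3*l^2 - 3*l - 3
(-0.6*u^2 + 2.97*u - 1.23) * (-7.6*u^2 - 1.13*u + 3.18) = 4.56*u^4 - 21.894*u^3 + 4.0839*u^2 + 10.8345*u - 3.9114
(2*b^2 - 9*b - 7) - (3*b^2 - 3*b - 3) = -b^2 - 6*b - 4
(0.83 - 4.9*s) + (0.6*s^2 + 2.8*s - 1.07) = 0.6*s^2 - 2.1*s - 0.24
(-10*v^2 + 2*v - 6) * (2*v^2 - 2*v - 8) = -20*v^4 + 24*v^3 + 64*v^2 - 4*v + 48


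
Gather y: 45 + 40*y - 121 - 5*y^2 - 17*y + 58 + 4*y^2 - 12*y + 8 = -y^2 + 11*y - 10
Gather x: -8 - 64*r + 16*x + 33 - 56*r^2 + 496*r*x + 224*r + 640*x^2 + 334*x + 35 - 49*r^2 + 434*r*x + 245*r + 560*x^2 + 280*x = -105*r^2 + 405*r + 1200*x^2 + x*(930*r + 630) + 60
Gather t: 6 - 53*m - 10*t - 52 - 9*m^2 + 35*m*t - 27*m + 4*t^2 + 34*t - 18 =-9*m^2 - 80*m + 4*t^2 + t*(35*m + 24) - 64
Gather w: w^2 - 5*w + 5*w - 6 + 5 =w^2 - 1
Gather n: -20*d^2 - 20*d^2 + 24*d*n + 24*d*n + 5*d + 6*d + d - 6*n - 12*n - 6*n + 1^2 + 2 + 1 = -40*d^2 + 12*d + n*(48*d - 24) + 4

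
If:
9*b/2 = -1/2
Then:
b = -1/9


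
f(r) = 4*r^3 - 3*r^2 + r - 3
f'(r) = 12*r^2 - 6*r + 1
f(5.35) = 529.00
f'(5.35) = 312.37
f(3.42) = 125.34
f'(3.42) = 120.84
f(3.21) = 101.60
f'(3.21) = 105.39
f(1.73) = 10.46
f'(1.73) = 26.53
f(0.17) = -2.90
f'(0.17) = 0.33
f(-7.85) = -2130.66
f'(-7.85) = 787.57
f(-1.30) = -18.16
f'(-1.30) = 29.08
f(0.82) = -1.99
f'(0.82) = 4.15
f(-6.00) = -981.00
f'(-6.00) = 469.00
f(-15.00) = -14193.00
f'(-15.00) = 2791.00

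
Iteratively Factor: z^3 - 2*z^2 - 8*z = (z)*(z^2 - 2*z - 8) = z*(z + 2)*(z - 4)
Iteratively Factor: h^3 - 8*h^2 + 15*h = (h - 3)*(h^2 - 5*h) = h*(h - 3)*(h - 5)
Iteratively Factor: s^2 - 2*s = (s - 2)*(s)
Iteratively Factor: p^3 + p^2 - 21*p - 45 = (p + 3)*(p^2 - 2*p - 15) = (p - 5)*(p + 3)*(p + 3)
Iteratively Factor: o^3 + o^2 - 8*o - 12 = (o + 2)*(o^2 - o - 6) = (o - 3)*(o + 2)*(o + 2)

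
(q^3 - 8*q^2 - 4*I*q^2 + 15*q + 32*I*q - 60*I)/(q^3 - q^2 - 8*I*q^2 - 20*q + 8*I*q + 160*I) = (q^2 + q*(-3 - 4*I) + 12*I)/(q^2 + q*(4 - 8*I) - 32*I)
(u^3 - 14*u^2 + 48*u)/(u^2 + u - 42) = u*(u - 8)/(u + 7)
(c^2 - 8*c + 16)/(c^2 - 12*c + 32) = (c - 4)/(c - 8)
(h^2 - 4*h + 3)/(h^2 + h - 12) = (h - 1)/(h + 4)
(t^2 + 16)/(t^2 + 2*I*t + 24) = (t + 4*I)/(t + 6*I)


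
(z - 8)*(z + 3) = z^2 - 5*z - 24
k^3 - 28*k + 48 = (k - 4)*(k - 2)*(k + 6)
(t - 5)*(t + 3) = t^2 - 2*t - 15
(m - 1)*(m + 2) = m^2 + m - 2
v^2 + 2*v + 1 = (v + 1)^2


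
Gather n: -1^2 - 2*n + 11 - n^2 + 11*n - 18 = -n^2 + 9*n - 8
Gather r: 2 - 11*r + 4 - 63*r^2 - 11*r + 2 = -63*r^2 - 22*r + 8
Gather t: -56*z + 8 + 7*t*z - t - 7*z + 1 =t*(7*z - 1) - 63*z + 9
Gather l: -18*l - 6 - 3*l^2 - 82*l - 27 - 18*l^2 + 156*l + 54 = -21*l^2 + 56*l + 21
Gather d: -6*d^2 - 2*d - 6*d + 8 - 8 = -6*d^2 - 8*d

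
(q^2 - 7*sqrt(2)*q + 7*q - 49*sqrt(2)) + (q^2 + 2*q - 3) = 2*q^2 - 7*sqrt(2)*q + 9*q - 49*sqrt(2) - 3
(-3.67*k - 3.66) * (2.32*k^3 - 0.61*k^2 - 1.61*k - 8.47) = -8.5144*k^4 - 6.2525*k^3 + 8.1413*k^2 + 36.9775*k + 31.0002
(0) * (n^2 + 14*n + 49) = 0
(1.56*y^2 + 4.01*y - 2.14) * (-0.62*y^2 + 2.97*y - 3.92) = -0.9672*y^4 + 2.147*y^3 + 7.1213*y^2 - 22.075*y + 8.3888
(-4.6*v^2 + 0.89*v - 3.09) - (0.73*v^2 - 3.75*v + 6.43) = -5.33*v^2 + 4.64*v - 9.52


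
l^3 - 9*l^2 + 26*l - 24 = (l - 4)*(l - 3)*(l - 2)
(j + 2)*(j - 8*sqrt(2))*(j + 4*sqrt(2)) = j^3 - 4*sqrt(2)*j^2 + 2*j^2 - 64*j - 8*sqrt(2)*j - 128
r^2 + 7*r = r*(r + 7)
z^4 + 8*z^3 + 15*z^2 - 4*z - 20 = (z - 1)*(z + 2)^2*(z + 5)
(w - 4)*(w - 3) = w^2 - 7*w + 12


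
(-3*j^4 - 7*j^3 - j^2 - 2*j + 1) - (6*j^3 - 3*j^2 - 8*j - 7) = -3*j^4 - 13*j^3 + 2*j^2 + 6*j + 8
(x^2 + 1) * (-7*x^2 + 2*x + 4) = -7*x^4 + 2*x^3 - 3*x^2 + 2*x + 4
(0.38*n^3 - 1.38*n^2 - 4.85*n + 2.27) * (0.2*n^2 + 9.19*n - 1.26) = 0.076*n^5 + 3.2162*n^4 - 14.131*n^3 - 42.3787*n^2 + 26.9723*n - 2.8602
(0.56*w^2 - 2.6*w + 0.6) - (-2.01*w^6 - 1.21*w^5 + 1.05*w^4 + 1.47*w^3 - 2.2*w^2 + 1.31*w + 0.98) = 2.01*w^6 + 1.21*w^5 - 1.05*w^4 - 1.47*w^3 + 2.76*w^2 - 3.91*w - 0.38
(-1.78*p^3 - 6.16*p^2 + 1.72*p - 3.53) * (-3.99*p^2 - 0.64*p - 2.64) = 7.1022*p^5 + 25.7176*p^4 + 1.7788*p^3 + 29.2463*p^2 - 2.2816*p + 9.3192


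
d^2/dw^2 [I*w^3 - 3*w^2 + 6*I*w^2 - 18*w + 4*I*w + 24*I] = 6*I*w - 6 + 12*I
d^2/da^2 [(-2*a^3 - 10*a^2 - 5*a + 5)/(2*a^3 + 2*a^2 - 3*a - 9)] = 8*(-8*a^6 - 24*a^5 - 84*a^4 - 316*a^3 - 318*a^2 - 144*a - 135)/(8*a^9 + 24*a^8 - 12*a^7 - 172*a^6 - 198*a^5 + 270*a^4 + 783*a^3 + 243*a^2 - 729*a - 729)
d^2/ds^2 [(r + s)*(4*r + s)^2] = 18*r + 6*s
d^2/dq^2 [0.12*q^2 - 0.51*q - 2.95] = 0.240000000000000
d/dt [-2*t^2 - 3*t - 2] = -4*t - 3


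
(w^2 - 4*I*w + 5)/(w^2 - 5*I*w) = (w + I)/w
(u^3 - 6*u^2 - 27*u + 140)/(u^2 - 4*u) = u - 2 - 35/u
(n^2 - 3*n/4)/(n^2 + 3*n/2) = (4*n - 3)/(2*(2*n + 3))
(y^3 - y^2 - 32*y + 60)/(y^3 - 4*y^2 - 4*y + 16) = (y^2 + y - 30)/(y^2 - 2*y - 8)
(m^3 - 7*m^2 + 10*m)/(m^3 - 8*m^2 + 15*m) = (m - 2)/(m - 3)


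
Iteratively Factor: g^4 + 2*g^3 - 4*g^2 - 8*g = (g + 2)*(g^3 - 4*g) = (g + 2)^2*(g^2 - 2*g) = (g - 2)*(g + 2)^2*(g)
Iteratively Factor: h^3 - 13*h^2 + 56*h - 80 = (h - 5)*(h^2 - 8*h + 16) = (h - 5)*(h - 4)*(h - 4)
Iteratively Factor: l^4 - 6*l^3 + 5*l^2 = (l - 5)*(l^3 - l^2) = l*(l - 5)*(l^2 - l) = l*(l - 5)*(l - 1)*(l)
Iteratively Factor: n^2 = (n)*(n)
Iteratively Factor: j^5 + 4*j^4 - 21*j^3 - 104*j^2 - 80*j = (j + 4)*(j^4 - 21*j^2 - 20*j) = (j + 4)^2*(j^3 - 4*j^2 - 5*j) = (j - 5)*(j + 4)^2*(j^2 + j) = (j - 5)*(j + 1)*(j + 4)^2*(j)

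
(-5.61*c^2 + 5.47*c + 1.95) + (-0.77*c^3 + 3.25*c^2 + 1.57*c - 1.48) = -0.77*c^3 - 2.36*c^2 + 7.04*c + 0.47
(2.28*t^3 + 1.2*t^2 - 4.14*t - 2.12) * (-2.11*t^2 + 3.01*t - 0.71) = -4.8108*t^5 + 4.3308*t^4 + 10.7286*t^3 - 8.8402*t^2 - 3.4418*t + 1.5052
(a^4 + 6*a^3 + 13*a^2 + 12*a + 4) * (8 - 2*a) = -2*a^5 - 4*a^4 + 22*a^3 + 80*a^2 + 88*a + 32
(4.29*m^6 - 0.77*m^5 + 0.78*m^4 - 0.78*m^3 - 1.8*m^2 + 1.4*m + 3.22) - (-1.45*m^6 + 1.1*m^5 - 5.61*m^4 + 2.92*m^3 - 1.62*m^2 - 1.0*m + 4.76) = 5.74*m^6 - 1.87*m^5 + 6.39*m^4 - 3.7*m^3 - 0.18*m^2 + 2.4*m - 1.54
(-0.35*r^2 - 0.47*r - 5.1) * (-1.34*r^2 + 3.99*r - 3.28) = 0.469*r^4 - 0.7667*r^3 + 6.1067*r^2 - 18.8074*r + 16.728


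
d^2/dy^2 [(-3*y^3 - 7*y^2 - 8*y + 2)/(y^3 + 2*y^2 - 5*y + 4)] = 2*(-y^6 - 69*y^5 - 69*y^4 + 35*y^3 + 534*y^2 - 36*y - 238)/(y^9 + 6*y^8 - 3*y^7 - 40*y^6 + 63*y^5 + 78*y^4 - 317*y^3 + 396*y^2 - 240*y + 64)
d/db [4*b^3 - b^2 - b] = 12*b^2 - 2*b - 1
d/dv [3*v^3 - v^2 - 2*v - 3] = 9*v^2 - 2*v - 2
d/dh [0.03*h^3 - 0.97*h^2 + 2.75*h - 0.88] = 0.09*h^2 - 1.94*h + 2.75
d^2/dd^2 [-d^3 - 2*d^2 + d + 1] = -6*d - 4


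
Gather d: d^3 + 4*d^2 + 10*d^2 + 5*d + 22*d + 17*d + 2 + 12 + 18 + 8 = d^3 + 14*d^2 + 44*d + 40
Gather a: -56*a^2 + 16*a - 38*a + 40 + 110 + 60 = -56*a^2 - 22*a + 210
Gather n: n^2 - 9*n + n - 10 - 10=n^2 - 8*n - 20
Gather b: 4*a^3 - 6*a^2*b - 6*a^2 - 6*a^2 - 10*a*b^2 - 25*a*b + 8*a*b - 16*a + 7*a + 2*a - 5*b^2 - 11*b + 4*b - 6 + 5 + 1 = 4*a^3 - 12*a^2 - 7*a + b^2*(-10*a - 5) + b*(-6*a^2 - 17*a - 7)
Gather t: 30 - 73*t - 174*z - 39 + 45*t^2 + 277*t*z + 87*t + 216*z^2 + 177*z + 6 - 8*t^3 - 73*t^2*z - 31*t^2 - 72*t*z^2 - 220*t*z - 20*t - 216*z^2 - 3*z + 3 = -8*t^3 + t^2*(14 - 73*z) + t*(-72*z^2 + 57*z - 6)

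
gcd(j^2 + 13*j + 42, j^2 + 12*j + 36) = j + 6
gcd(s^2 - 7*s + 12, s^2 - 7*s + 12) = s^2 - 7*s + 12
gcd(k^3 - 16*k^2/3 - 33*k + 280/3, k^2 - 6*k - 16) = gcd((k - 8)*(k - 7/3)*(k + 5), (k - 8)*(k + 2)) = k - 8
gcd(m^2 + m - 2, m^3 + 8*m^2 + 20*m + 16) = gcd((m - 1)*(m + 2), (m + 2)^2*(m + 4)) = m + 2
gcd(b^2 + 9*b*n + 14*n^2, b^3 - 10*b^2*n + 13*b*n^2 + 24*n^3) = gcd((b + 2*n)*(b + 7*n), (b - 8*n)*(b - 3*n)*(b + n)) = 1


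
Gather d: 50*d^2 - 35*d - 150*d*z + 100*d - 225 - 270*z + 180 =50*d^2 + d*(65 - 150*z) - 270*z - 45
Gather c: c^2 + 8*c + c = c^2 + 9*c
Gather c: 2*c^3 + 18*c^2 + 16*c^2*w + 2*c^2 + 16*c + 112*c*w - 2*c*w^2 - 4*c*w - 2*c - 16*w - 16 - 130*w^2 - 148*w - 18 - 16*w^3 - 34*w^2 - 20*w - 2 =2*c^3 + c^2*(16*w + 20) + c*(-2*w^2 + 108*w + 14) - 16*w^3 - 164*w^2 - 184*w - 36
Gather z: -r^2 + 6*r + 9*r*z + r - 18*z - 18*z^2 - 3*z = -r^2 + 7*r - 18*z^2 + z*(9*r - 21)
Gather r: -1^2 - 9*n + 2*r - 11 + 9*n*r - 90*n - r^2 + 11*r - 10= -99*n - r^2 + r*(9*n + 13) - 22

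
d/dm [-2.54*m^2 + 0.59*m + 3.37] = 0.59 - 5.08*m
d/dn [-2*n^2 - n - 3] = -4*n - 1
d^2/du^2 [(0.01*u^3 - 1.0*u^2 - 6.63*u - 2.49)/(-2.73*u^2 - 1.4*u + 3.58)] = (1.11022302462516e-16*u^5 - 2.8421709430404e-14*u^4 + 90.946786*u^3 + 170.287446*u^2 + 445.117548*u + 150.524252)/(20.346417*u^6 + 31.30218*u^5 - 63.991746*u^4 - 79.35256*u^3 + 83.915916*u^2 + 53.82888*u - 45.882712)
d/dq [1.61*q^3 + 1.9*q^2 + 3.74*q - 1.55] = 4.83*q^2 + 3.8*q + 3.74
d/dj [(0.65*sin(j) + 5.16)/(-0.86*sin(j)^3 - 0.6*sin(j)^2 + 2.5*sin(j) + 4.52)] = (1.118*sin(j)^3 + 13.7028*sin(j)^2 + 6.192*sin(j) - 9.962)*cos(j)/(0.7396*sin(j)^6 + 1.032*sin(j)^5 - 3.94*sin(j)^4 - 10.7744*sin(j)^3 + 0.826000000000001*sin(j)^2 + 22.6*sin(j) + 20.4304)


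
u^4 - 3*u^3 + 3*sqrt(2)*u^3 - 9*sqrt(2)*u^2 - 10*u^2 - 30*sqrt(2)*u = u*(u - 5)*(u + 2)*(u + 3*sqrt(2))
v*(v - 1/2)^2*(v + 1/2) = v^4 - v^3/2 - v^2/4 + v/8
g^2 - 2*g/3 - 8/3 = (g - 2)*(g + 4/3)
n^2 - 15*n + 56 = (n - 8)*(n - 7)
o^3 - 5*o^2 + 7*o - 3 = (o - 3)*(o - 1)^2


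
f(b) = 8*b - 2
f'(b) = 8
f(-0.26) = -4.08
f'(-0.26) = 8.00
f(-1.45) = -13.60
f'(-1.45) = 8.00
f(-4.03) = -34.24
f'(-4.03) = 8.00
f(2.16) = 15.28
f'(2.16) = 8.00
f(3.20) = 23.60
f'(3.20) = 8.00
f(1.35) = 8.80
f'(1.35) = 8.00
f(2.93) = 21.44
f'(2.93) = 8.00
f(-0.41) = -5.28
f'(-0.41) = 8.00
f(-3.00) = -26.00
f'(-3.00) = 8.00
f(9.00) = 70.00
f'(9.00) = 8.00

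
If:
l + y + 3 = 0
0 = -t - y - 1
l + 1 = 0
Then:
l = -1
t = 1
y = -2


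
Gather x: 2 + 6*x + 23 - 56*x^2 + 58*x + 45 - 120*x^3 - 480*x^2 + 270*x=-120*x^3 - 536*x^2 + 334*x + 70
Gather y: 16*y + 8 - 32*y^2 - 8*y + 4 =-32*y^2 + 8*y + 12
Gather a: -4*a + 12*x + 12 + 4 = -4*a + 12*x + 16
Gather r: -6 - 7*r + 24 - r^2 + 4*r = -r^2 - 3*r + 18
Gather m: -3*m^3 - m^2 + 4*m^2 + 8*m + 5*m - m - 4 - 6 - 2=-3*m^3 + 3*m^2 + 12*m - 12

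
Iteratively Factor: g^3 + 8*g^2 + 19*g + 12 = (g + 1)*(g^2 + 7*g + 12) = (g + 1)*(g + 3)*(g + 4)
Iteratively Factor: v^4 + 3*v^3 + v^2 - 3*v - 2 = (v - 1)*(v^3 + 4*v^2 + 5*v + 2) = (v - 1)*(v + 1)*(v^2 + 3*v + 2) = (v - 1)*(v + 1)*(v + 2)*(v + 1)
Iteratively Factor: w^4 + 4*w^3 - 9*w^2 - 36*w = (w - 3)*(w^3 + 7*w^2 + 12*w) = (w - 3)*(w + 3)*(w^2 + 4*w) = (w - 3)*(w + 3)*(w + 4)*(w)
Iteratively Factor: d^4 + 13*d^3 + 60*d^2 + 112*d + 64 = (d + 4)*(d^3 + 9*d^2 + 24*d + 16) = (d + 4)^2*(d^2 + 5*d + 4) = (d + 4)^3*(d + 1)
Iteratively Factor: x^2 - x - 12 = (x - 4)*(x + 3)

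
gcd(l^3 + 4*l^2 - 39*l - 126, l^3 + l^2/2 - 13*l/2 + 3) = l + 3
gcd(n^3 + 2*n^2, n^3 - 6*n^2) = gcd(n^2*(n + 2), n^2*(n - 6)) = n^2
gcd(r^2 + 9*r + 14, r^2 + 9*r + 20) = 1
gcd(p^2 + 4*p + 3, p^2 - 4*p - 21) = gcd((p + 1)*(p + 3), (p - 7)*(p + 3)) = p + 3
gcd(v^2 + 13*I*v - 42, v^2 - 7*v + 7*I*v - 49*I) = v + 7*I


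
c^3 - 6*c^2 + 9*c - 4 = (c - 4)*(c - 1)^2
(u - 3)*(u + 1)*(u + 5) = u^3 + 3*u^2 - 13*u - 15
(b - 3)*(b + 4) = b^2 + b - 12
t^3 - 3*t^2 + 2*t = t*(t - 2)*(t - 1)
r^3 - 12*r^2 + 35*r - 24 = (r - 8)*(r - 3)*(r - 1)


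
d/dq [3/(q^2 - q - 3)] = 3*(1 - 2*q)/(-q^2 + q + 3)^2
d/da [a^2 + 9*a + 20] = 2*a + 9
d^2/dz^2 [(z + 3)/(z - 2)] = 10/(z - 2)^3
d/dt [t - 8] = 1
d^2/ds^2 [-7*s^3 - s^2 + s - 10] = -42*s - 2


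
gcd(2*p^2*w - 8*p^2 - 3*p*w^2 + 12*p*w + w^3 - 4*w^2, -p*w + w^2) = p - w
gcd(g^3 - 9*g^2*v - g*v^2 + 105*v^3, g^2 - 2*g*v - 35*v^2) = -g + 7*v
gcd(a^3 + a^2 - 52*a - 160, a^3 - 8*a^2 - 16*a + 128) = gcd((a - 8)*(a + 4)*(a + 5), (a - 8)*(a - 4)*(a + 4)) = a^2 - 4*a - 32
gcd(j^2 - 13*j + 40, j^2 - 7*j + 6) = 1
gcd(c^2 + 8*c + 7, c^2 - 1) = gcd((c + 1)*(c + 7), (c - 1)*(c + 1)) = c + 1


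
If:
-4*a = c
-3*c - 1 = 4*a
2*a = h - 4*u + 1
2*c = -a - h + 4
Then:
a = 1/8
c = -1/2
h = 39/8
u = 45/32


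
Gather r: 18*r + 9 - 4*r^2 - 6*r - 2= -4*r^2 + 12*r + 7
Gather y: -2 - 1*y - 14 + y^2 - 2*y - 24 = y^2 - 3*y - 40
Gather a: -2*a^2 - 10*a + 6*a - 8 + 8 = -2*a^2 - 4*a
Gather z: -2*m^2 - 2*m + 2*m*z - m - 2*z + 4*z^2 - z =-2*m^2 - 3*m + 4*z^2 + z*(2*m - 3)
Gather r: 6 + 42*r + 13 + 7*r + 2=49*r + 21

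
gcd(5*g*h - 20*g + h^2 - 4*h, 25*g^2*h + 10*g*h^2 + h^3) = 5*g + h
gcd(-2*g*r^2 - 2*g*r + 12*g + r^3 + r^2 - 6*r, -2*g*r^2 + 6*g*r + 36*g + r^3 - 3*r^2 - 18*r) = -2*g*r - 6*g + r^2 + 3*r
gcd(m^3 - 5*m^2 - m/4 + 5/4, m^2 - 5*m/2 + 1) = m - 1/2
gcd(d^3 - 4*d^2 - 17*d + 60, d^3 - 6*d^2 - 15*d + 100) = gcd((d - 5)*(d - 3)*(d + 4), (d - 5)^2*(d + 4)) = d^2 - d - 20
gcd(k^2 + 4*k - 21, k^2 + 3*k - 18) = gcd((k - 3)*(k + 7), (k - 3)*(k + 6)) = k - 3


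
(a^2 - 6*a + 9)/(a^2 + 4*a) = (a^2 - 6*a + 9)/(a*(a + 4))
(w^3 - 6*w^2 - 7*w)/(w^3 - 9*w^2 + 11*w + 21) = w/(w - 3)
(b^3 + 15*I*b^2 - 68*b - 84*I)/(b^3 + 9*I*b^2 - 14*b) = (b + 6*I)/b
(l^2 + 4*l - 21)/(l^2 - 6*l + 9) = (l + 7)/(l - 3)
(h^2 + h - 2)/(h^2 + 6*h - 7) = (h + 2)/(h + 7)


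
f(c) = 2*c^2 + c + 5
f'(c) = 4*c + 1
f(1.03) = 8.15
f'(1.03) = 5.12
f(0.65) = 6.50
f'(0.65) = 3.60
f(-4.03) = 33.45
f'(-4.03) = -15.12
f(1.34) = 9.93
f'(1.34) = 6.36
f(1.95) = 14.56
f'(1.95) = 8.80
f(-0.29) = 4.88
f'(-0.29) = -0.16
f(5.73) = 76.40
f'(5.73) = 23.92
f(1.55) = 11.36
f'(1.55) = 7.20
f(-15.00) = 440.00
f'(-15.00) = -59.00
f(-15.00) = 440.00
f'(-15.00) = -59.00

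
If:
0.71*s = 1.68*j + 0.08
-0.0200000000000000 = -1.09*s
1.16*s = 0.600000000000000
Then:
No Solution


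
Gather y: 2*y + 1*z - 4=2*y + z - 4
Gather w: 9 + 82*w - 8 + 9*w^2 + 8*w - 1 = 9*w^2 + 90*w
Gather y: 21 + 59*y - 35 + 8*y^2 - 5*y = 8*y^2 + 54*y - 14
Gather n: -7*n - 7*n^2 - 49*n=-7*n^2 - 56*n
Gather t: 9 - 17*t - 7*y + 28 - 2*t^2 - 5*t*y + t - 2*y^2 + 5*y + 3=-2*t^2 + t*(-5*y - 16) - 2*y^2 - 2*y + 40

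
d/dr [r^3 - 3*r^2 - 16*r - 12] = 3*r^2 - 6*r - 16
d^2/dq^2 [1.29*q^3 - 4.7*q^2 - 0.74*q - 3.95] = 7.74*q - 9.4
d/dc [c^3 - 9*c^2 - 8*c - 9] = 3*c^2 - 18*c - 8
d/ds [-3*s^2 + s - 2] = 1 - 6*s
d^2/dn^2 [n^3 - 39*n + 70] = 6*n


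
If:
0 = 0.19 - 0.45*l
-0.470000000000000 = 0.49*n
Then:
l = 0.42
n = -0.96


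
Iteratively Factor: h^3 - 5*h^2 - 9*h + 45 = (h - 3)*(h^2 - 2*h - 15) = (h - 3)*(h + 3)*(h - 5)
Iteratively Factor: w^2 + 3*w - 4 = (w + 4)*(w - 1)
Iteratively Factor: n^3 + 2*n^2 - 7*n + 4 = (n + 4)*(n^2 - 2*n + 1) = (n - 1)*(n + 4)*(n - 1)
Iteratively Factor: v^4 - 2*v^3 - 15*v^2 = (v + 3)*(v^3 - 5*v^2) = v*(v + 3)*(v^2 - 5*v) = v*(v - 5)*(v + 3)*(v)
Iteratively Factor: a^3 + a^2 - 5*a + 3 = (a + 3)*(a^2 - 2*a + 1) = (a - 1)*(a + 3)*(a - 1)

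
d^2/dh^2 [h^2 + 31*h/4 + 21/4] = 2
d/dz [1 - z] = -1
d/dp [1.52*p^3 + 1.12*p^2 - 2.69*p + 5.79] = 4.56*p^2 + 2.24*p - 2.69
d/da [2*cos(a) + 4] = -2*sin(a)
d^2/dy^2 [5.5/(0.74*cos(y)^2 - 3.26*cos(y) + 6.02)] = (-12.0472*(1 - cos(y)^2)^2 + 39.8046*cos(y)^3 + 33.5302*cos(y)^2 - 187.5478*cos(y) + 79.948)/(0.74*cos(y)^2 - 3.26*cos(y) + 6.02)^3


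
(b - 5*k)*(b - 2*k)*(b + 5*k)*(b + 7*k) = b^4 + 5*b^3*k - 39*b^2*k^2 - 125*b*k^3 + 350*k^4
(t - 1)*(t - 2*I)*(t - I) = t^3 - t^2 - 3*I*t^2 - 2*t + 3*I*t + 2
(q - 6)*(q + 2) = q^2 - 4*q - 12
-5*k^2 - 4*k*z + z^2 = (-5*k + z)*(k + z)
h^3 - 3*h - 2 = (h - 2)*(h + 1)^2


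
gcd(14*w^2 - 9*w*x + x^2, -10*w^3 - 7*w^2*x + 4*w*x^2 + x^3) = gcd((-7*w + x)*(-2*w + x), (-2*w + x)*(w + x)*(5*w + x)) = -2*w + x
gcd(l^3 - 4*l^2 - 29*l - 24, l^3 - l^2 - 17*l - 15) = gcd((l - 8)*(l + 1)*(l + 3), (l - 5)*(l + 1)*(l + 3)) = l^2 + 4*l + 3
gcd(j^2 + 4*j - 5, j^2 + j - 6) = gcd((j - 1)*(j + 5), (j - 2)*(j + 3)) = 1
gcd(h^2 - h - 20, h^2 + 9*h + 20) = h + 4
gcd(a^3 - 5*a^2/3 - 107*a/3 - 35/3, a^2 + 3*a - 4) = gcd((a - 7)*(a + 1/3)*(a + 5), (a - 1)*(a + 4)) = 1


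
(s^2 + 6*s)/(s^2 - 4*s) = (s + 6)/(s - 4)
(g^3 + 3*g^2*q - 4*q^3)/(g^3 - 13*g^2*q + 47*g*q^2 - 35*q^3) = (g^2 + 4*g*q + 4*q^2)/(g^2 - 12*g*q + 35*q^2)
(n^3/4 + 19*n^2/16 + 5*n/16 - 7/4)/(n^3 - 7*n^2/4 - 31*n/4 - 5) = (-4*n^3 - 19*n^2 - 5*n + 28)/(4*(-4*n^3 + 7*n^2 + 31*n + 20))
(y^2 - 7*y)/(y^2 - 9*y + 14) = y/(y - 2)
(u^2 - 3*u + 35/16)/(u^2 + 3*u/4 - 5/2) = (u - 7/4)/(u + 2)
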